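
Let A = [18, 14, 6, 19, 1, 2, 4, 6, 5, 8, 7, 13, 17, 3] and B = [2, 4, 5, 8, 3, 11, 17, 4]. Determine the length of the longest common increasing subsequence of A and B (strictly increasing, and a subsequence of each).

A longest common strictly increasing subsequence is 2, 4, 5, 8, 17 (length 5); it appears in order in both A and B, and no longer such subsequence exists.

5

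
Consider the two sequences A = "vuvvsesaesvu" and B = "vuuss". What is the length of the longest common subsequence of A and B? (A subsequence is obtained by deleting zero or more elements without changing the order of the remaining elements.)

4

A longest common subsequence is vuss (length 4); the LCS DP confirms no longer common subsequence exists.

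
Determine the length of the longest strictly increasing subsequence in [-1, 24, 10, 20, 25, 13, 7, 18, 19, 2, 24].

Scanning left to right, the best length ending at each element is: -1→1, 24→2, 10→2, 20→3, 25→4, 13→3, 7→2, 18→4, 19→5, 2→2, 24→6.
So the longest increasing subsequence has length 6, e.g. -1, 10, 13, 18, 19, 24.

6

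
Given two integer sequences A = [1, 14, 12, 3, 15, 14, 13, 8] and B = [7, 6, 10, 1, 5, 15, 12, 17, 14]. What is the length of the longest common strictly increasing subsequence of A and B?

3

A longest common strictly increasing subsequence is 1, 12, 14 (length 3); it appears in order in both A and B, and no longer such subsequence exists.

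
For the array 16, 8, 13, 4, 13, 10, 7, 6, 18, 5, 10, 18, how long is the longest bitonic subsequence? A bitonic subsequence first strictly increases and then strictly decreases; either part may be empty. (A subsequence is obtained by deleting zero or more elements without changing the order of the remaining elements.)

6

Let inc[i] be the LIS ending at i and dec[i] the longest strictly decreasing subsequence starting at i. inc = [1, 1, 2, 1, 2, 2, 2, 2, 3, 2, 3, 4], dec = [6, 4, 5, 1, 5, 4, 3, 2, 2, 1, 1, 1].
max_i inc[i]+dec[i]−1 = 6, with one witness 16, 13, 10, 7, 6, 5.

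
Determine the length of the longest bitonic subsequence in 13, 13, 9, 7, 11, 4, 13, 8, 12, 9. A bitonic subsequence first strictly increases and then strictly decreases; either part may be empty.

5

One longest bitonic subsequence is 9, 11, 13, 12, 9 (positions 3,5,7,9,10): it rises to 13 then falls. Length 5 is optimal.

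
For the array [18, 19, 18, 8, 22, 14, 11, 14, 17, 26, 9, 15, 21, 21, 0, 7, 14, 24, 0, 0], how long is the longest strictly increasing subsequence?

6

Scanning left to right, the best length ending at each element is: 18→1, 19→2, 18→1, 8→1, 22→3, 14→2, 11→2, 14→3, 17→4, 26→5, 9→2, 15→4, 21→5, 21→5, 0→1, 7→2, 14→3, 24→6, 0→1, 0→1.
So the longest increasing subsequence has length 6, e.g. 8, 11, 14, 17, 21, 24.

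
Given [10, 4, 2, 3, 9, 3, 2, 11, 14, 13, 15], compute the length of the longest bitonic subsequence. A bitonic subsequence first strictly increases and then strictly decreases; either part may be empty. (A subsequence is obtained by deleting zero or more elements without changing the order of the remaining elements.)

One longest bitonic subsequence is 2, 3, 9, 11, 14, 13 (positions 3,4,5,8,9,10): it rises to 14 then falls. Length 6 is optimal.

6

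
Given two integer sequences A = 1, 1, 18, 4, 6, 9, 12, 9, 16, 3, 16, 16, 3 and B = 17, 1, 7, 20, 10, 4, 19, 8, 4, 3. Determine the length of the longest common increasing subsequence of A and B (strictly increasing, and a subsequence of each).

A longest common strictly increasing subsequence is 1, 4 (length 2); it appears in order in both A and B, and no longer such subsequence exists.

2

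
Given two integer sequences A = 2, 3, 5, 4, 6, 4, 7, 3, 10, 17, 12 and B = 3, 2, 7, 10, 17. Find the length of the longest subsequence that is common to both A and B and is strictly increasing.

4

For each value that appears in both, track the longest common increasing run ending there.
The best achievable length is 4; one witness is 3, 7, 10, 17 (A-positions 2,7,9,10, B-positions 1,3,4,5).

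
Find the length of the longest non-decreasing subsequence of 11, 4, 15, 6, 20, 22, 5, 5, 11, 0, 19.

5

Scanning left to right, the best length ending at each element is: 11→1, 4→1, 15→2, 6→2, 20→3, 22→4, 5→2, 5→3, 11→4, 0→1, 19→5.
So the longest non-decreasing subsequence has length 5, e.g. 4, 5, 5, 11, 19.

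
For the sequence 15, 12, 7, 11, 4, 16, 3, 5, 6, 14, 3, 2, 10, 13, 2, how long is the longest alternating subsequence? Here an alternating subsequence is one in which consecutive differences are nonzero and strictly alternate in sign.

10

Track the best alternating length ending on an up-step vs a down-step at each position: up/down = 1/1, 1/2, 1/2, 3/2, 1/4, 5/1, 1/6, 7/6, 7/6, 7/6, 1/8, 1/8, 9/8, 9/8, 1/10.
The maximum over both is 10; one such subsequence is 15, 7, 11, 4, 16, 3, 5, 3, 10, 2.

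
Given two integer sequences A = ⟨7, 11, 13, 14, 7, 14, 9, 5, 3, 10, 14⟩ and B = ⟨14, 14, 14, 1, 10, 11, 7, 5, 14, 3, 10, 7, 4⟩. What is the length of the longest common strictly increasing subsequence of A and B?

For each value that appears in both, track the longest common increasing run ending there.
The best achievable length is 2; one witness is 11, 14 (A-positions 2,4, B-positions 6,9).

2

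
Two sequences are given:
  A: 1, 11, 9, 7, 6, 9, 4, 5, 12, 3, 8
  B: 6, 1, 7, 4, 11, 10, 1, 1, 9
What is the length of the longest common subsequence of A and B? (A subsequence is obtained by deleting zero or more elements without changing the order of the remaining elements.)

3

A longest common subsequence is 1, 11, 9 (length 3); the LCS DP confirms no longer common subsequence exists.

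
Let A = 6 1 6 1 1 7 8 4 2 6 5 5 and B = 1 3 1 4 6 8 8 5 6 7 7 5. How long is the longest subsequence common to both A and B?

Backtracking the LCS table gives one alignment: 1 (A2,B1) → 1 (A5,B3) → 4 (A8,B4) → 6 (A10,B5) → 5 (A11,B8) → 5 (A12,B12).
So the longest common subsequence has length 6.

6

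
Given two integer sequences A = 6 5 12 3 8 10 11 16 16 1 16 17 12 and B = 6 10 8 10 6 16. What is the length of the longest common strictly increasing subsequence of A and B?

For each value that appears in both, track the longest common increasing run ending there.
The best achievable length is 4; one witness is 6, 8, 10, 16 (A-positions 1,5,6,8, B-positions 1,3,4,6).

4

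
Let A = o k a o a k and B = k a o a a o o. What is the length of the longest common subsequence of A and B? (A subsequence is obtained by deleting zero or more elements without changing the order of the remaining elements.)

A longest common subsequence is kaoa (length 4); the LCS DP confirms no longer common subsequence exists.

4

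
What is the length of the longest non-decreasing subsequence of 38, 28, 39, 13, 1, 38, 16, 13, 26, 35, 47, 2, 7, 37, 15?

Scanning left to right, the best length ending at each element is: 38→1, 28→1, 39→2, 13→1, 1→1, 38→2, 16→2, 13→2, 26→3, 35→4, 47→5, 2→2, 7→3, 37→5, 15→4.
So the longest non-decreasing subsequence has length 5, e.g. 13, 16, 26, 35, 47.

5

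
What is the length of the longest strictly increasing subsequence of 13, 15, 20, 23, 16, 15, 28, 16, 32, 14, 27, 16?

6

Scanning left to right, the best length ending at each element is: 13→1, 15→2, 20→3, 23→4, 16→3, 15→2, 28→5, 16→3, 32→6, 14→2, 27→5, 16→3.
So the longest increasing subsequence has length 6, e.g. 13, 15, 20, 23, 28, 32.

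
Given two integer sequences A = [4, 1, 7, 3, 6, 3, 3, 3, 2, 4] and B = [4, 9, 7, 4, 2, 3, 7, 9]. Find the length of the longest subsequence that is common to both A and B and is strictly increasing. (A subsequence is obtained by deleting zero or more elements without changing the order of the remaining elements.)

A longest common strictly increasing subsequence is 4, 7 (length 2); it appears in order in both A and B, and no longer such subsequence exists.

2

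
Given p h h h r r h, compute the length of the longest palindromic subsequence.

One longest palindromic subsequence is hrrh (positions 2,5,6,7); it reads the same forward and backward, and the interval DP gives dp[1][7] = 4.

4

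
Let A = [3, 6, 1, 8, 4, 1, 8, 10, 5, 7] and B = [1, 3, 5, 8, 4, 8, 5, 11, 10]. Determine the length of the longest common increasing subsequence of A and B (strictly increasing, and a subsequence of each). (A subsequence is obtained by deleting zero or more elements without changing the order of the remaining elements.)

4

A longest common strictly increasing subsequence is 1, 4, 8, 10 (length 4); it appears in order in both A and B, and no longer such subsequence exists.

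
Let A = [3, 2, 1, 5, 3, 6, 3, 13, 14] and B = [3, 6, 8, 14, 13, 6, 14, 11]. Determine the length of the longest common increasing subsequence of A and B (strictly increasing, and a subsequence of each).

For each value that appears in both, track the longest common increasing run ending there.
The best achievable length is 4; one witness is 3, 6, 13, 14 (A-positions 1,6,8,9, B-positions 1,2,5,7).

4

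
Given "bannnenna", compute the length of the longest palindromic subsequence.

7

Using dp[i][j] = 2 + dp[i+1][j−1] if the ends match, else max(dp[i+1][j], dp[i][j−1]):
dp[1][9] = 7. A witness is annenna at positions 2,3,4,6,7,8,9.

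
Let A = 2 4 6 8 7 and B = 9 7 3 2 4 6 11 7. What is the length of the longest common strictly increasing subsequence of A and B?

A longest common strictly increasing subsequence is 2, 4, 6, 7 (length 4); it appears in order in both A and B, and no longer such subsequence exists.

4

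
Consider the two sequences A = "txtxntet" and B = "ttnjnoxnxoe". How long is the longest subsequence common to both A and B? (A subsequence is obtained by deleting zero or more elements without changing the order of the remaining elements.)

A longest common subsequence is ttxne (length 5); the LCS DP confirms no longer common subsequence exists.

5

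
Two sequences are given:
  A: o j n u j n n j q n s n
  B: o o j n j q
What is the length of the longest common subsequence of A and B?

5

Backtracking the LCS table gives one alignment: o (A1,B2) → j (A5,B3) → n (A7,B4) → j (A8,B5) → q (A9,B6).
So the longest common subsequence has length 5.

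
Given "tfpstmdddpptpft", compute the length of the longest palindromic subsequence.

One longest palindromic subsequence is tfptdddtpft (positions 1,2,3,5,7,8,9,12,13,14,15); it reads the same forward and backward, and the interval DP gives dp[1][15] = 11.

11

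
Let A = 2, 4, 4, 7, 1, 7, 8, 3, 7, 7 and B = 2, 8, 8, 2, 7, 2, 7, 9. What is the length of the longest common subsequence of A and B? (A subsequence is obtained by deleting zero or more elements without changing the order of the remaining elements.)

Backtracking the LCS table gives one alignment: 2 (A1,B1) → 8 (A7,B3) → 7 (A9,B5) → 7 (A10,B7).
So the longest common subsequence has length 4.

4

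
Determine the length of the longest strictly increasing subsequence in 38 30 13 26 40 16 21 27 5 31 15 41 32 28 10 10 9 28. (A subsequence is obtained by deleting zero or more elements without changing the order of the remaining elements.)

6

Let dp[i] be the longest increasing subsequence ending at position i. Then dp = [1, 1, 1, 2, 3, 2, 3, 4, 1, 5, 2, 6, 6, 5, 2, 2, 2, 5].
The maximum is 6; one witness is 13, 16, 21, 27, 31, 41 at positions 3,6,7,8,10,12.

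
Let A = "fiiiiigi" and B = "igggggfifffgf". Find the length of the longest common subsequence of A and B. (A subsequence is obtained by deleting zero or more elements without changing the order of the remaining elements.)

3

A longest common subsequence is fig (length 3); the LCS DP confirms no longer common subsequence exists.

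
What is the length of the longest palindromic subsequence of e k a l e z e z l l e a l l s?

Using dp[i][j] = 2 + dp[i+1][j−1] if the ends match, else max(dp[i+1][j], dp[i][j−1]):
dp[1][15] = 7. A witness is lezezel at positions 4,5,6,7,8,11,14.

7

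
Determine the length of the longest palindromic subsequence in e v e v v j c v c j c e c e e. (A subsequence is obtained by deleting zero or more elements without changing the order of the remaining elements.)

9

Using dp[i][j] = 2 + dp[i+1][j−1] if the ends match, else max(dp[i+1][j], dp[i][j−1]):
dp[1][15] = 9. A witness is eeccjccee at positions 1,3,7,9,10,11,13,14,15.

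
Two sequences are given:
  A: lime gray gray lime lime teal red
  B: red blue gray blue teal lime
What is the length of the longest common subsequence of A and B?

2

A longest common subsequence is gray, lime (length 2); the LCS DP confirms no longer common subsequence exists.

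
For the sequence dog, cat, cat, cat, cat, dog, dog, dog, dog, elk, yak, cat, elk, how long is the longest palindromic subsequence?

One longest palindromic subsequence is cat dog dog dog dog cat (positions 5,6,7,8,9,12); it reads the same forward and backward, and the interval DP gives dp[1][13] = 6.

6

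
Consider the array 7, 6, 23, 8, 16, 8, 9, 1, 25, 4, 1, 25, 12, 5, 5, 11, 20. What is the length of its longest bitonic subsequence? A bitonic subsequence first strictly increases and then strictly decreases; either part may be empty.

6

One longest bitonic subsequence is 7, 23, 16, 9, 4, 1 (positions 1,3,5,7,10,11): it rises to 23 then falls. Length 6 is optimal.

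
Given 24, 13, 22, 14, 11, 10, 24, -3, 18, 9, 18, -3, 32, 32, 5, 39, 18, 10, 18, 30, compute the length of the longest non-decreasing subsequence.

7

One longest non-decreasing subsequence is 13, 14, 18, 18, 32, 32, 39 (positions 2,4,9,11,13,14,16), of length 7; no longer one exists.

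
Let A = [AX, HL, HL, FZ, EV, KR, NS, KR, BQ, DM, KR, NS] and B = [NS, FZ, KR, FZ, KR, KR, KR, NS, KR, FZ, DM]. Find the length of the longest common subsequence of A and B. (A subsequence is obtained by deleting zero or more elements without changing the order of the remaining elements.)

5

Backtracking the LCS table gives one alignment: FZ (A4,B4) → KR (A6,B7) → NS (A7,B8) → KR (A8,B9) → DM (A10,B11).
So the longest common subsequence has length 5.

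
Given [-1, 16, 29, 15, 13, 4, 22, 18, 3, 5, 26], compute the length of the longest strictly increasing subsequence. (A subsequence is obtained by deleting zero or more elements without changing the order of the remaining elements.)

4

Let dp[i] be the longest increasing subsequence ending at position i. Then dp = [1, 2, 3, 2, 2, 2, 3, 3, 2, 3, 4].
The maximum is 4; one witness is -1, 16, 22, 26 at positions 1,2,7,11.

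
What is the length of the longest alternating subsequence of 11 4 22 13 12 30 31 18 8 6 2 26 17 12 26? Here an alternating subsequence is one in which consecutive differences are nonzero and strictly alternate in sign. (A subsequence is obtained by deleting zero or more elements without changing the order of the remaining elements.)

9

A longest alternating subsequence is 11, 4, 22, 13, 30, 18, 26, 17, 26 (positions 1,2,3,4,6,8,12,13,15); its 8 consecutive differences strictly alternate in sign, and length 9 is optimal.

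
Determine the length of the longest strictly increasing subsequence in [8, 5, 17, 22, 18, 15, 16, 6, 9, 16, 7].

4

Scanning left to right, the best length ending at each element is: 8→1, 5→1, 17→2, 22→3, 18→3, 15→2, 16→3, 6→2, 9→3, 16→4, 7→3.
So the longest increasing subsequence has length 4, e.g. 5, 6, 9, 16.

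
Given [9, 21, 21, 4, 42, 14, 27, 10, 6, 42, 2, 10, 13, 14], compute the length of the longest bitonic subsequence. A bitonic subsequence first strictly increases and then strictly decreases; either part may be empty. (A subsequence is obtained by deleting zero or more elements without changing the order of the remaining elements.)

7

One longest bitonic subsequence is 9, 21, 42, 27, 10, 6, 2 (positions 1,2,5,7,8,9,11): it rises to 42 then falls. Length 7 is optimal.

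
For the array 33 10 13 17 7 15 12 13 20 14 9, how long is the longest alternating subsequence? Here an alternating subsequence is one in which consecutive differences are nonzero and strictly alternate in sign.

8

Track the best alternating length ending on an up-step vs a down-step at each position: up/down = 1/1, 1/2, 3/2, 3/2, 1/4, 5/4, 5/6, 7/6, 7/2, 7/8, 5/8.
The maximum over both is 8; one such subsequence is 33, 10, 13, 7, 15, 12, 20, 14.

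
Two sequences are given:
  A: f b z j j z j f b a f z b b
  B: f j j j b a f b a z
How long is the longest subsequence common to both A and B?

8

A longest common subsequence is fjjjfbaz (length 8); the LCS DP confirms no longer common subsequence exists.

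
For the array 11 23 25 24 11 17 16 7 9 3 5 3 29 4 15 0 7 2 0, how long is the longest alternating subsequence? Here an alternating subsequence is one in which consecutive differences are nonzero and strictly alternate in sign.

15

Track the best alternating length ending on an up-step vs a down-step at each position: up/down = 1/1, 2/1, 2/1, 2/3, 1/3, 4/3, 4/5, 1/5, 6/5, 1/7, 8/7, 1/9, 10/1, 10/11, 12/11, 1/13, 14/13, 14/15, 1/15.
The maximum over both is 15; one such subsequence is 11, 23, 11, 17, 7, 9, 3, 5, 3, 29, 4, 15, 0, 7, 2.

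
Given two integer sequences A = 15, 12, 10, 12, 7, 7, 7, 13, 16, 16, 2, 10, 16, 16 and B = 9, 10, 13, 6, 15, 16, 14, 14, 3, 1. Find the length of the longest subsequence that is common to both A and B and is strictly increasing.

A longest common strictly increasing subsequence is 10, 13, 16 (length 3); it appears in order in both A and B, and no longer such subsequence exists.

3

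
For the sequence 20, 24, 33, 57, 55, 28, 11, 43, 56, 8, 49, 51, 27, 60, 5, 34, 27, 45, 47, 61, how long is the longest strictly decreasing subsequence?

6

Scanning left to right, the best length ending at each element is: 20→1, 24→1, 33→1, 57→1, 55→2, 28→3, 11→4, 43→3, 56→2, 8→5, 49→3, 51→3, 27→4, 60→1, 5→6, 34→4, 27→5, 45→4, 47→4, 61→1.
So the longest decreasing subsequence has length 6, e.g. 57, 55, 28, 11, 8, 5.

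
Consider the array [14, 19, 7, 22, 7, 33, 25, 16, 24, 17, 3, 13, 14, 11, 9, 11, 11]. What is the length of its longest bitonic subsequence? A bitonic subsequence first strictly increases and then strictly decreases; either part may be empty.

10

One longest bitonic subsequence is 14, 19, 22, 33, 25, 24, 17, 14, 11, 9 (positions 1,2,4,6,7,9,10,13,14,15): it rises to 33 then falls. Length 10 is optimal.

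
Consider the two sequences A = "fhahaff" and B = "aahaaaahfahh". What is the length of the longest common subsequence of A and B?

Backtracking the LCS table gives one alignment: h (A2,B3) → a (A3,B7) → h (A4,B8) → a (A5,B10).
So the longest common subsequence has length 4.

4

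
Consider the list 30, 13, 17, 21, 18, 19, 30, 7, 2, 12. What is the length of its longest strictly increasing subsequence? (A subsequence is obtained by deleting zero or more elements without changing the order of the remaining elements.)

5

One longest increasing subsequence is 13, 17, 18, 19, 30 (positions 2,3,5,6,7), of length 5; no longer one exists.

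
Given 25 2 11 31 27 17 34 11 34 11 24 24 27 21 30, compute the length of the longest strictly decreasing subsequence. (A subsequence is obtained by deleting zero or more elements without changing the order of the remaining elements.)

4

One longest decreasing subsequence is 31, 27, 17, 11 (positions 4,5,6,8), of length 4; no longer one exists.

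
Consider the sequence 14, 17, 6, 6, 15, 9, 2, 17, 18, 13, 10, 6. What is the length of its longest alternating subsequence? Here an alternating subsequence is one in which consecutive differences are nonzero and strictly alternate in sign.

7

A longest alternating subsequence is 14, 17, 6, 15, 9, 17, 13 (positions 1,2,3,5,6,8,10); its 6 consecutive differences strictly alternate in sign, and length 7 is optimal.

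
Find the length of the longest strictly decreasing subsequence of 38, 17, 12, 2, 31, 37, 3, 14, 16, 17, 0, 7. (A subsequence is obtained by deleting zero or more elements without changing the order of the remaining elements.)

Let dp[i] be the longest decreasing subsequence ending at position i. Then dp = [1, 2, 3, 4, 2, 2, 4, 3, 3, 3, 5, 4].
The maximum is 5; one witness is 38, 17, 12, 2, 0 at positions 1,2,3,4,11.

5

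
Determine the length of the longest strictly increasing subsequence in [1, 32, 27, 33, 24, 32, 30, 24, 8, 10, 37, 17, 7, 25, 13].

Scanning left to right, the best length ending at each element is: 1→1, 32→2, 27→2, 33→3, 24→2, 32→3, 30→3, 24→2, 8→2, 10→3, 37→4, 17→4, 7→2, 25→5, 13→4.
So the longest increasing subsequence has length 5, e.g. 1, 8, 10, 17, 25.

5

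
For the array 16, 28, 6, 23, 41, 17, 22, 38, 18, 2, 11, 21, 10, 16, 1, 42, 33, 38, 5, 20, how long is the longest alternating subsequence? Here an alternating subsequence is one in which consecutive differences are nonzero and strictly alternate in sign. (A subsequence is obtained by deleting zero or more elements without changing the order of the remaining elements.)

16

Track the best alternating length ending on an up-step vs a down-step at each position: up/down = 1/1, 2/1, 1/3, 4/3, 4/1, 4/5, 6/5, 6/5, 6/7, 1/7, 8/7, 8/7, 8/9, 10/9, 1/11, 12/1, 12/13, 14/13, 12/15, 16/15.
The maximum over both is 16; one such subsequence is 16, 28, 6, 23, 17, 22, 2, 11, 10, 16, 1, 42, 33, 38, 5, 20.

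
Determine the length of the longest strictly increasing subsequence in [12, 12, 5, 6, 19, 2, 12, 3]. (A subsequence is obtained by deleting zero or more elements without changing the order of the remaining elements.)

Let dp[i] be the longest increasing subsequence ending at position i. Then dp = [1, 1, 1, 2, 3, 1, 3, 2].
The maximum is 3; one witness is 5, 6, 19 at positions 3,4,5.

3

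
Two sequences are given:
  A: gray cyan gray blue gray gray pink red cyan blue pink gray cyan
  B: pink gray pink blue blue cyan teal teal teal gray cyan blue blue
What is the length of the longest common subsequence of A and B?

5

A longest common subsequence is gray, cyan, gray, blue, blue (length 5); the LCS DP confirms no longer common subsequence exists.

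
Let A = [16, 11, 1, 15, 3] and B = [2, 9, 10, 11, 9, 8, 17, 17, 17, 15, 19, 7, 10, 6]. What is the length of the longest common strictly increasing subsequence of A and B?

2

For each value that appears in both, track the longest common increasing run ending there.
The best achievable length is 2; one witness is 11, 15 (A-positions 2,4, B-positions 4,10).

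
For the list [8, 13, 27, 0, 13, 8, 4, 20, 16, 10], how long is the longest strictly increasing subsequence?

3

Let dp[i] be the longest increasing subsequence ending at position i. Then dp = [1, 2, 3, 1, 2, 2, 2, 3, 3, 3].
The maximum is 3; one witness is 8, 13, 27 at positions 1,2,3.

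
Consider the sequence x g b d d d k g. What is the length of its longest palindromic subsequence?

One longest palindromic subsequence is gdddg (positions 2,4,5,6,8); it reads the same forward and backward, and the interval DP gives dp[1][8] = 5.

5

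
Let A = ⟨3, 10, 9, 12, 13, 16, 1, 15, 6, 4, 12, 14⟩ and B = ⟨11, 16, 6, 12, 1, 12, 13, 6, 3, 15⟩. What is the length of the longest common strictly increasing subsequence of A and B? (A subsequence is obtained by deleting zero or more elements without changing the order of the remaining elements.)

3

A longest common strictly increasing subsequence is 12, 13, 15 (length 3); it appears in order in both A and B, and no longer such subsequence exists.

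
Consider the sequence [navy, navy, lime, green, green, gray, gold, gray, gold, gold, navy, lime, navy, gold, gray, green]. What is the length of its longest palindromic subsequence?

9

Using dp[i][j] = 2 + dp[i+1][j−1] if the ends match, else max(dp[i+1][j], dp[i][j−1]):
dp[1][16] = 9. A witness is green gray gold navy lime navy gold gray green at positions 4,6,7,11,12,13,14,15,16.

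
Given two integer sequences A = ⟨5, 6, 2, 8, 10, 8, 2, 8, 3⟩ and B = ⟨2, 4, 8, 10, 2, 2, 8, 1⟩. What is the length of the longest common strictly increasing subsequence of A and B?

For each value that appears in both, track the longest common increasing run ending there.
The best achievable length is 3; one witness is 2, 8, 10 (A-positions 3,4,5, B-positions 1,3,4).

3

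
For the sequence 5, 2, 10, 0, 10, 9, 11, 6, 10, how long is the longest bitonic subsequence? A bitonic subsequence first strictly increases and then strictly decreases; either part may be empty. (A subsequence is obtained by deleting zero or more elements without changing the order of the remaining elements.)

4

Let inc[i] be the LIS ending at i and dec[i] the longest strictly decreasing subsequence starting at i. inc = [1, 1, 2, 1, 2, 2, 3, 2, 3], dec = [3, 2, 3, 1, 3, 2, 2, 1, 1].
max_i inc[i]+dec[i]−1 = 4, with one witness 5, 10, 9, 6.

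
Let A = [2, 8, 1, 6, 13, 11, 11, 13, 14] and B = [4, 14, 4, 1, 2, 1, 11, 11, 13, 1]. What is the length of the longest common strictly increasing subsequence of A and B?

A longest common strictly increasing subsequence is 1, 11, 13 (length 3); it appears in order in both A and B, and no longer such subsequence exists.

3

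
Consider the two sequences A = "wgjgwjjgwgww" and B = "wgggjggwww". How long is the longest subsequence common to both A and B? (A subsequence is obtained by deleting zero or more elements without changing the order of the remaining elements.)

8

Backtracking the LCS table gives one alignment: w (A1,B1) → g (A2,B4) → j (A3,B5) → g (A4,B6) → g (A8,B7) → w (A9,B8) → w (A11,B9) → w (A12,B10).
So the longest common subsequence has length 8.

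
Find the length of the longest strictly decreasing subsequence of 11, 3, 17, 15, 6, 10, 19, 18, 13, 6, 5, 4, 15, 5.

Scanning left to right, the best length ending at each element is: 11→1, 3→2, 17→1, 15→2, 6→3, 10→3, 19→1, 18→2, 13→3, 6→4, 5→5, 4→6, 15→3, 5→5.
So the longest decreasing subsequence has length 6, e.g. 17, 15, 10, 6, 5, 4.

6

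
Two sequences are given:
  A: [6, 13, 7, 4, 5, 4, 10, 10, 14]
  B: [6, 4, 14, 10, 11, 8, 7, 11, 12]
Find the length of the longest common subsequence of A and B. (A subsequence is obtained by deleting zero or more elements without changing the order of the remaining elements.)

3

Backtracking the LCS table gives one alignment: 6 (A1,B1) → 4 (A4,B2) → 10 (A7,B4).
So the longest common subsequence has length 3.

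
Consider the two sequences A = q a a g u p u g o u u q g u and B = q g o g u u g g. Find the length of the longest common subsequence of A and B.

6

A longest common subsequence is qguugg (length 6); the LCS DP confirms no longer common subsequence exists.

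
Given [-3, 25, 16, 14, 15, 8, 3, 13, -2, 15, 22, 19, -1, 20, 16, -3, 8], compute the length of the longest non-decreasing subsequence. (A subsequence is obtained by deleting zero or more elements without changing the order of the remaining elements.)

6

Scanning left to right, the best length ending at each element is: -3→1, 25→2, 16→2, 14→2, 15→3, 8→2, 3→2, 13→3, -2→2, 15→4, 22→5, 19→5, -1→3, 20→6, 16→5, -3→2, 8→4.
So the longest non-decreasing subsequence has length 6, e.g. -3, 14, 15, 15, 19, 20.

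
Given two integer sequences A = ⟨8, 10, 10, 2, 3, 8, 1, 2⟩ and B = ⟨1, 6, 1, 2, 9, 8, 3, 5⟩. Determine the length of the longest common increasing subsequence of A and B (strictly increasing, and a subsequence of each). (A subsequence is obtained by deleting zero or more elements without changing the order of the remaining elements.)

2

A longest common strictly increasing subsequence is 1, 2 (length 2); it appears in order in both A and B, and no longer such subsequence exists.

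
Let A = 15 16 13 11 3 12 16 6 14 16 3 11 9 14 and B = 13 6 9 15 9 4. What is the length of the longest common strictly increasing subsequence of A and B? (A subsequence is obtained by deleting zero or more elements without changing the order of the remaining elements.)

A longest common strictly increasing subsequence is 6, 9 (length 2); it appears in order in both A and B, and no longer such subsequence exists.

2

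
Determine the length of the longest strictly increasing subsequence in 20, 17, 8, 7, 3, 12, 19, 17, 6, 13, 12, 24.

Scanning left to right, the best length ending at each element is: 20→1, 17→1, 8→1, 7→1, 3→1, 12→2, 19→3, 17→3, 6→2, 13→3, 12→3, 24→4.
So the longest increasing subsequence has length 4, e.g. 8, 12, 19, 24.

4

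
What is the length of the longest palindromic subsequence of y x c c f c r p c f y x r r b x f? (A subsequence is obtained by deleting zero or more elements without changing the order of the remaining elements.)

Using dp[i][j] = 2 + dp[i+1][j−1] if the ends match, else max(dp[i+1][j], dp[i][j−1]):
dp[1][17] = 7. A witness is xfcpcfx at positions 2,5,6,8,9,10,16.

7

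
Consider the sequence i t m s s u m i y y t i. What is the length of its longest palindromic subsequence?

One longest palindromic subsequence is itmssmti (positions 1,2,3,4,5,7,11,12); it reads the same forward and backward, and the interval DP gives dp[1][12] = 8.

8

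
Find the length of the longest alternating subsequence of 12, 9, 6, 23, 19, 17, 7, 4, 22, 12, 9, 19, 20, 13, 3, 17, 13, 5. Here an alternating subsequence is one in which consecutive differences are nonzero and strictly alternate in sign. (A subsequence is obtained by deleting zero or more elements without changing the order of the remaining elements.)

10

A longest alternating subsequence is 12, 9, 23, 19, 22, 12, 19, 13, 17, 13 (positions 1,2,4,5,9,10,12,14,16,17); its 9 consecutive differences strictly alternate in sign, and length 10 is optimal.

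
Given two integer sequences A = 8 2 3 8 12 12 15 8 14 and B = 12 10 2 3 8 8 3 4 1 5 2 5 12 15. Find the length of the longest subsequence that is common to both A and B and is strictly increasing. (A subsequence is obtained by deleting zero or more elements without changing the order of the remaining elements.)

5

A longest common strictly increasing subsequence is 2, 3, 8, 12, 15 (length 5); it appears in order in both A and B, and no longer such subsequence exists.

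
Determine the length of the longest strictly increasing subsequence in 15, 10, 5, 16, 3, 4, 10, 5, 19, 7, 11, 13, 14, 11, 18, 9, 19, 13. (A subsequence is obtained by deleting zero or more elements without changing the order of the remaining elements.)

Let dp[i] be the longest increasing subsequence ending at position i. Then dp = [1, 1, 1, 2, 1, 2, 3, 3, 4, 4, 5, 6, 7, 5, 8, 5, 9, 6].
The maximum is 9; one witness is 3, 4, 5, 7, 11, 13, 14, 18, 19 at positions 5,6,8,10,11,12,13,15,17.

9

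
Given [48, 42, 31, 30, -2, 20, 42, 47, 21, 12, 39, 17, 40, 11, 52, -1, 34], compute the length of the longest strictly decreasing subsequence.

8

One longest decreasing subsequence is 48, 42, 31, 30, 20, 12, 11, -1 (positions 1,2,3,4,6,10,14,16), of length 8; no longer one exists.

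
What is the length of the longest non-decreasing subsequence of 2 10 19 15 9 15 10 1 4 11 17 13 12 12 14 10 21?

8

One longest non-decreasing subsequence is 2, 10, 10, 11, 12, 12, 14, 21 (positions 1,2,7,10,13,14,15,17), of length 8; no longer one exists.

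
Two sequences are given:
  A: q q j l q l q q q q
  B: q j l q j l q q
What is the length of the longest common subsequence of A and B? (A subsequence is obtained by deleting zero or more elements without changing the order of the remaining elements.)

Backtracking the LCS table gives one alignment: q (A2,B1) → j (A3,B2) → l (A4,B3) → q (A5,B4) → l (A6,B6) → q (A9,B7) → q (A10,B8).
So the longest common subsequence has length 7.

7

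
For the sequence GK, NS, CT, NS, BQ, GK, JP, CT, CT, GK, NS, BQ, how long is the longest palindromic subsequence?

One longest palindromic subsequence is BQ GK CT CT GK BQ (positions 5,6,8,9,10,12); it reads the same forward and backward, and the interval DP gives dp[1][12] = 6.

6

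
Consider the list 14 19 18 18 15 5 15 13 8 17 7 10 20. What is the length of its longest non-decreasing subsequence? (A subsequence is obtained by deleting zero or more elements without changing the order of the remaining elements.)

One longest non-decreasing subsequence is 14, 15, 15, 17, 20 (positions 1,5,7,10,13), of length 5; no longer one exists.

5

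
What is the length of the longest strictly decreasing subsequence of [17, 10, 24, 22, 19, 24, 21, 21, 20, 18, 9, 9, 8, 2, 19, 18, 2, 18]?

One longest decreasing subsequence is 24, 22, 21, 20, 18, 9, 8, 2 (positions 3,4,7,9,10,11,13,14), of length 8; no longer one exists.

8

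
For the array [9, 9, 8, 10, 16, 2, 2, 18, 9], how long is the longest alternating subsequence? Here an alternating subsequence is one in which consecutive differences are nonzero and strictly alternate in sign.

A longest alternating subsequence is 9, 8, 10, 2, 18, 9 (positions 1,3,4,6,8,9); its 5 consecutive differences strictly alternate in sign, and length 6 is optimal.

6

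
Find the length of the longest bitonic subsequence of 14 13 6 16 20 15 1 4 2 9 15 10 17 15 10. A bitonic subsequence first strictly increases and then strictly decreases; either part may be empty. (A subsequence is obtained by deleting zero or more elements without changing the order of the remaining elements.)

7

One longest bitonic subsequence is 1, 4, 9, 15, 17, 15, 10 (positions 7,8,10,11,13,14,15): it rises to 17 then falls. Length 7 is optimal.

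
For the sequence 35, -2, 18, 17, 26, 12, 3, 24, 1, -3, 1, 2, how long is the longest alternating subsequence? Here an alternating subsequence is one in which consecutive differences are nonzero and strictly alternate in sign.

Track the best alternating length ending on an up-step vs a down-step at each position: up/down = 1/1, 1/2, 3/2, 3/4, 5/2, 3/6, 3/6, 7/6, 3/8, 1/8, 9/8, 9/8.
The maximum over both is 9; one such subsequence is 35, -2, 18, 17, 26, 12, 24, -3, 1.

9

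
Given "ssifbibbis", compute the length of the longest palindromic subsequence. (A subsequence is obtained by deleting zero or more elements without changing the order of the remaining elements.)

7

One longest palindromic subsequence is sibbbis (positions 1,3,5,7,8,9,10); it reads the same forward and backward, and the interval DP gives dp[1][10] = 7.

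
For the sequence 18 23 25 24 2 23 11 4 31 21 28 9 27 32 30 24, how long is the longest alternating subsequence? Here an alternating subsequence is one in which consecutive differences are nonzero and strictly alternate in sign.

A longest alternating subsequence is 18, 23, 2, 23, 11, 31, 21, 28, 9, 32, 30 (positions 1,2,5,6,7,9,10,11,12,14,15); its 10 consecutive differences strictly alternate in sign, and length 11 is optimal.

11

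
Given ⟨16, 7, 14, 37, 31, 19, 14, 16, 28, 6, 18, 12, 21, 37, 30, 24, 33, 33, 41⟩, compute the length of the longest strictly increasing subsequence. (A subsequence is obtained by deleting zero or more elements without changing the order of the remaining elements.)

8

Let dp[i] be the longest increasing subsequence ending at position i. Then dp = [1, 1, 2, 3, 3, 3, 2, 3, 4, 1, 4, 2, 5, 6, 6, 6, 7, 7, 8].
The maximum is 8; one witness is 7, 14, 16, 18, 21, 30, 33, 41 at positions 2,3,8,11,13,15,17,19.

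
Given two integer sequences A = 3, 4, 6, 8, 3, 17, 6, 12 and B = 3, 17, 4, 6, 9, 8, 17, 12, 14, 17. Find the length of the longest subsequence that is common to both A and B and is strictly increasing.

For each value that appears in both, track the longest common increasing run ending there.
The best achievable length is 5; one witness is 3, 4, 6, 8, 17 (A-positions 1,2,3,4,6, B-positions 1,3,4,6,7).

5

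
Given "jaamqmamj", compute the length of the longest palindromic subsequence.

7

One longest palindromic subsequence is jamqmaj (positions 1,3,4,5,6,7,9); it reads the same forward and backward, and the interval DP gives dp[1][9] = 7.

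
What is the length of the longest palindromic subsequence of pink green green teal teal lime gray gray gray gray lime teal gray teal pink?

12

One longest palindromic subsequence is pink teal teal lime gray gray gray gray lime teal teal pink (positions 1,4,5,6,7,8,9,10,11,12,14,15); it reads the same forward and backward, and the interval DP gives dp[1][15] = 12.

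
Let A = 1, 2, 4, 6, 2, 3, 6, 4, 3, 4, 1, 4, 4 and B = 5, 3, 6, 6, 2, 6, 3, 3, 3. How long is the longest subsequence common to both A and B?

Backtracking the LCS table gives one alignment: 2 (A2,B5) → 6 (A4,B6) → 3 (A6,B8) → 3 (A9,B9).
So the longest common subsequence has length 4.

4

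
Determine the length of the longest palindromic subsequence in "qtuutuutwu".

7

One longest palindromic subsequence is tuutuut (positions 2,3,4,5,6,7,8); it reads the same forward and backward, and the interval DP gives dp[1][10] = 7.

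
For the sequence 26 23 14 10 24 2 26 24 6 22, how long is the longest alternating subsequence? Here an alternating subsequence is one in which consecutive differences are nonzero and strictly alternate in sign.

A longest alternating subsequence is 26, 23, 24, 2, 26, 6, 22 (positions 1,2,5,6,7,9,10); its 6 consecutive differences strictly alternate in sign, and length 7 is optimal.

7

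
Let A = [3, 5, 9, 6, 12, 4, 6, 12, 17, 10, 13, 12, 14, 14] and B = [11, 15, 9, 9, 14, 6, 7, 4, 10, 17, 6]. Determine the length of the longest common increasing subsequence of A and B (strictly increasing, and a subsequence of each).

A longest common strictly increasing subsequence is 9, 14 (length 2); it appears in order in both A and B, and no longer such subsequence exists.

2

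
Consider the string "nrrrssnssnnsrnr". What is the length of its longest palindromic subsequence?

Using dp[i][j] = 2 + dp[i+1][j−1] if the ends match, else max(dp[i+1][j], dp[i][j−1]):
dp[1][15] = 10. A witness is rrsnssnsrr at positions 2,4,5,7,8,9,11,12,13,15.

10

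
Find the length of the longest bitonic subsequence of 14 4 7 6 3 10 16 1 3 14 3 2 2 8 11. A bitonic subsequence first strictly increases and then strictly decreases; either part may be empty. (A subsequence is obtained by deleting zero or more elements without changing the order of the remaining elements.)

7

Let inc[i] be the LIS ending at i and dec[i] the longest strictly decreasing subsequence starting at i. inc = [1, 1, 2, 2, 1, 3, 4, 1, 2, 4, 2, 2, 2, 3, 4], dec = [5, 3, 4, 3, 2, 3, 4, 1, 2, 3, 2, 1, 1, 1, 1].
max_i inc[i]+dec[i]−1 = 7, with one witness 4, 7, 10, 16, 14, 3, 2.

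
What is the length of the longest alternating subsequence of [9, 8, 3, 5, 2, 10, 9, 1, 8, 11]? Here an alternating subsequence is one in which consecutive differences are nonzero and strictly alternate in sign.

A longest alternating subsequence is 9, 3, 5, 2, 10, 1, 8 (positions 1,3,4,5,6,8,9); its 6 consecutive differences strictly alternate in sign, and length 7 is optimal.

7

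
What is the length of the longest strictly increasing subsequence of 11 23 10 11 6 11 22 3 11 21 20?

One longest increasing subsequence is 10, 11, 22 (positions 3,4,7), of length 3; no longer one exists.

3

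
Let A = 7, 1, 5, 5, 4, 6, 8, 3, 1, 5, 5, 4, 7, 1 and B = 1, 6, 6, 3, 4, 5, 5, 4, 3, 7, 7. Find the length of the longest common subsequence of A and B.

7

Backtracking the LCS table gives one alignment: 1 (A2,B1) → 6 (A6,B3) → 3 (A8,B4) → 5 (A10,B6) → 5 (A11,B7) → 4 (A12,B8) → 7 (A13,B11).
So the longest common subsequence has length 7.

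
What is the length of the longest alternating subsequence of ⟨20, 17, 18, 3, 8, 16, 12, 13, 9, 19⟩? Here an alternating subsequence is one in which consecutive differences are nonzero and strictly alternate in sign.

Track the best alternating length ending on an up-step vs a down-step at each position: up/down = 1/1, 1/2, 3/2, 1/4, 5/4, 5/4, 5/6, 7/6, 5/8, 9/2.
The maximum over both is 9; one such subsequence is 20, 17, 18, 3, 16, 12, 13, 9, 19.

9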